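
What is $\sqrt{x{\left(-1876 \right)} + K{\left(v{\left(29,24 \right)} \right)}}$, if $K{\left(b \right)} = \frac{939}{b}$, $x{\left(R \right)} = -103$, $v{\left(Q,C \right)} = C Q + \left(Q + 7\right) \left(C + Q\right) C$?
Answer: $\frac{5 i \sqrt{247281294}}{7748} \approx 10.148 i$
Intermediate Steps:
$v{\left(Q,C \right)} = C Q + C \left(7 + Q\right) \left(C + Q\right)$ ($v{\left(Q,C \right)} = C Q + \left(7 + Q\right) \left(C + Q\right) C = C Q + C \left(7 + Q\right) \left(C + Q\right)$)
$\sqrt{x{\left(-1876 \right)} + K{\left(v{\left(29,24 \right)} \right)}} = \sqrt{-103 + \frac{939}{24 \left(29^{2} + 7 \cdot 24 + 8 \cdot 29 + 24 \cdot 29\right)}} = \sqrt{-103 + \frac{939}{24 \left(841 + 168 + 232 + 696\right)}} = \sqrt{-103 + \frac{939}{24 \cdot 1937}} = \sqrt{-103 + \frac{939}{46488}} = \sqrt{-103 + 939 \cdot \frac{1}{46488}} = \sqrt{-103 + \frac{313}{15496}} = \sqrt{- \frac{1595775}{15496}} = \frac{5 i \sqrt{247281294}}{7748}$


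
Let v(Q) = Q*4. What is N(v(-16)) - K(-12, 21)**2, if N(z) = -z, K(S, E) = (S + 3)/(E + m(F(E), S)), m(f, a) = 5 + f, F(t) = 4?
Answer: 6391/100 ≈ 63.910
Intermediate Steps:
v(Q) = 4*Q
K(S, E) = (3 + S)/(9 + E) (K(S, E) = (S + 3)/(E + (5 + 4)) = (3 + S)/(E + 9) = (3 + S)/(9 + E))
N(v(-16)) - K(-12, 21)**2 = -4*(-16) - ((3 - 12)/(9 + 21))**2 = -1*(-64) - (-9/30)**2 = 64 - ((1/30)*(-9))**2 = 64 - (-3/10)**2 = 64 - 1*9/100 = 64 - 9/100 = 6391/100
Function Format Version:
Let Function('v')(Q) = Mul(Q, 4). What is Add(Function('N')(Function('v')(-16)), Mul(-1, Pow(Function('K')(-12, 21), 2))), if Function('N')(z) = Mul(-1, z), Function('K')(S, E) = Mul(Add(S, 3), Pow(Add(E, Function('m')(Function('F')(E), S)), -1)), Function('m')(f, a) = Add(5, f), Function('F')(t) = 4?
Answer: Rational(6391, 100) ≈ 63.910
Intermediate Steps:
Function('v')(Q) = Mul(4, Q)
Function('K')(S, E) = Mul(Pow(Add(9, E), -1), Add(3, S)) (Function('K')(S, E) = Mul(Add(S, 3), Pow(Add(E, Add(5, 4)), -1)) = Mul(Add(3, S), Pow(Add(E, 9), -1)) = Mul(Add(3, S), Pow(Add(9, E), -1)) = Mul(Pow(Add(9, E), -1), Add(3, S)))
Add(Function('N')(Function('v')(-16)), Mul(-1, Pow(Function('K')(-12, 21), 2))) = Add(Mul(-1, Mul(4, -16)), Mul(-1, Pow(Mul(Pow(Add(9, 21), -1), Add(3, -12)), 2))) = Add(Mul(-1, -64), Mul(-1, Pow(Mul(Pow(30, -1), -9), 2))) = Add(64, Mul(-1, Pow(Mul(Rational(1, 30), -9), 2))) = Add(64, Mul(-1, Pow(Rational(-3, 10), 2))) = Add(64, Mul(-1, Rational(9, 100))) = Add(64, Rational(-9, 100)) = Rational(6391, 100)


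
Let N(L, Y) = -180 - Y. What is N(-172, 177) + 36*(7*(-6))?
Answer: -1869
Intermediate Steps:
N(-172, 177) + 36*(7*(-6)) = (-180 - 1*177) + 36*(7*(-6)) = (-180 - 177) + 36*(-42) = -357 - 1512 = -1869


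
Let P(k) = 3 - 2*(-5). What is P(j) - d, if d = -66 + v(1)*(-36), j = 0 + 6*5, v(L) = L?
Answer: 115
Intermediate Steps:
j = 30 (j = 0 + 30 = 30)
P(k) = 13 (P(k) = 3 + 10 = 13)
d = -102 (d = -66 + 1*(-36) = -66 - 36 = -102)
P(j) - d = 13 - 1*(-102) = 13 + 102 = 115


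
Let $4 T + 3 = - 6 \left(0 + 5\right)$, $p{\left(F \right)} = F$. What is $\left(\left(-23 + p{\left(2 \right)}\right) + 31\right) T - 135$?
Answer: $- \frac{435}{2} \approx -217.5$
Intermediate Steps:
$T = - \frac{33}{4}$ ($T = - \frac{3}{4} + \frac{\left(-6\right) \left(0 + 5\right)}{4} = - \frac{3}{4} + \frac{\left(-6\right) 5}{4} = - \frac{3}{4} + \frac{1}{4} \left(-30\right) = - \frac{3}{4} - \frac{15}{2} = - \frac{33}{4} \approx -8.25$)
$\left(\left(-23 + p{\left(2 \right)}\right) + 31\right) T - 135 = \left(\left(-23 + 2\right) + 31\right) \left(- \frac{33}{4}\right) - 135 = \left(-21 + 31\right) \left(- \frac{33}{4}\right) - 135 = 10 \left(- \frac{33}{4}\right) - 135 = - \frac{165}{2} - 135 = - \frac{435}{2}$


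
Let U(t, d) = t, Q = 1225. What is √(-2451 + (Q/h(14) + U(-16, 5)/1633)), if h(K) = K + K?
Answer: I*√25677652893/3266 ≈ 49.064*I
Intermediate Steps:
h(K) = 2*K
√(-2451 + (Q/h(14) + U(-16, 5)/1633)) = √(-2451 + (1225/((2*14)) - 16/1633)) = √(-2451 + (1225/28 - 16*1/1633)) = √(-2451 + (1225*(1/28) - 16/1633)) = √(-2451 + (175/4 - 16/1633)) = √(-2451 + 285711/6532) = √(-15724221/6532) = I*√25677652893/3266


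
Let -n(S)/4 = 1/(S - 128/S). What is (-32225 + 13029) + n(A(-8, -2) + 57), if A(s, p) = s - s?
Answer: -59910944/3121 ≈ -19196.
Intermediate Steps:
A(s, p) = 0
n(S) = -4/(S - 128/S)
(-32225 + 13029) + n(A(-8, -2) + 57) = (-32225 + 13029) - 4*(0 + 57)/(-128 + (0 + 57)²) = -19196 - 4*57/(-128 + 57²) = -19196 - 4*57/(-128 + 3249) = -19196 - 4*57/3121 = -19196 - 4*57*1/3121 = -19196 - 228/3121 = -59910944/3121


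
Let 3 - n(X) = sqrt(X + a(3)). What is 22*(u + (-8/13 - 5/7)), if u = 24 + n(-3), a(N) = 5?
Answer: 51392/91 - 22*sqrt(2) ≈ 533.63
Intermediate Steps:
n(X) = 3 - sqrt(5 + X) (n(X) = 3 - sqrt(X + 5) = 3 - sqrt(5 + X))
u = 27 - sqrt(2) (u = 24 + (3 - sqrt(5 - 3)) = 24 + (3 - sqrt(2)) = 27 - sqrt(2) ≈ 25.586)
22*(u + (-8/13 - 5/7)) = 22*((27 - sqrt(2)) + (-8/13 - 5/7)) = 22*((27 - sqrt(2)) - 121/91) = 22*(2336/91 - sqrt(2)) = 51392/91 - 22*sqrt(2)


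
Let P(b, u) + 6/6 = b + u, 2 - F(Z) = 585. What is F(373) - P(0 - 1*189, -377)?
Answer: -16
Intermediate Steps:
F(Z) = -583 (F(Z) = 2 - 1*585 = 2 - 585 = -583)
P(b, u) = -1 + b + u (P(b, u) = -1 + (b + u) = -1 + b + u)
F(373) - P(0 - 1*189, -377) = -583 - (-1 + (0 - 1*189) - 377) = -583 - (-1 + (0 - 189) - 377) = -583 - (-1 - 189 - 377) = -583 - 1*(-567) = -583 + 567 = -16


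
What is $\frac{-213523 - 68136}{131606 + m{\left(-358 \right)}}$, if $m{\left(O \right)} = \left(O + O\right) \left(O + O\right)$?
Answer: $- \frac{281659}{644262} \approx -0.43718$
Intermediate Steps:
$m{\left(O \right)} = 4 O^{2}$ ($m{\left(O \right)} = 2 O 2 O = 4 O^{2}$)
$\frac{-213523 - 68136}{131606 + m{\left(-358 \right)}} = \frac{-213523 - 68136}{131606 + 4 \left(-358\right)^{2}} = - \frac{281659}{131606 + 4 \cdot 128164} = - \frac{281659}{131606 + 512656} = - \frac{281659}{644262}$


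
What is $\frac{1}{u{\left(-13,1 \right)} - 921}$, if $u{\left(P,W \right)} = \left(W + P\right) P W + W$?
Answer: $- \frac{1}{764} \approx -0.0013089$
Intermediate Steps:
$u{\left(P,W \right)} = W + P W \left(P + W\right)$ ($u{\left(P,W \right)} = \left(P + W\right) P W + W = P \left(P + W\right) W + W = P W \left(P + W\right) + W = W + P W \left(P + W\right)$)
$\frac{1}{u{\left(-13,1 \right)} - 921} = \frac{1}{1 \left(1 + \left(-13\right)^{2} - 13\right) - 921} = \frac{1}{1 \left(1 + 169 - 13\right) - 921} = \frac{1}{1 \cdot 157 - 921} = \frac{1}{157 - 921} = \frac{1}{-764} = - \frac{1}{764}$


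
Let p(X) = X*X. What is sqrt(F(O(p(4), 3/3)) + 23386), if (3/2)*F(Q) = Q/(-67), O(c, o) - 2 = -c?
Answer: sqrt(944823414)/201 ≈ 152.93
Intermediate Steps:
p(X) = X**2
O(c, o) = 2 - c
F(Q) = -2*Q/201 (F(Q) = 2*(Q/(-67))/3 = 2*(Q*(-1/67))/3 = 2*(-Q/67)/3 = -2*Q/201)
sqrt(F(O(p(4), 3/3)) + 23386) = sqrt(-2*(2 - 1*4**2)/201 + 23386) = sqrt(-2*(2 - 1*16)/201 + 23386) = sqrt(-2*(2 - 16)/201 + 23386) = sqrt(-2/201*(-14) + 23386) = sqrt(28/201 + 23386) = sqrt(4700614/201) = sqrt(944823414)/201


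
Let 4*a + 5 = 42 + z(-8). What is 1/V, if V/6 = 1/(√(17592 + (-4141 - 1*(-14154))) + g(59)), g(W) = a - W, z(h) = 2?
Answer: -197/24 + √27605/6 ≈ 19.483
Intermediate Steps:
a = 39/4 (a = -5/4 + (42 + 2)/4 = -5/4 + (¼)*44 = -5/4 + 11 = 39/4 ≈ 9.7500)
g(W) = 39/4 - W
V = 6/(-197/4 + √27605) (V = 6/(√(17592 + (-4141 - 1*(-14154))) + (39/4 - 1*59)) = 6/(√(17592 + (-4141 + 14154)) + (39/4 - 59)) = 6/(√(17592 + 10013) - 197/4) = 6/(√27605 - 197/4) = 6/(-197/4 + √27605) ≈ 0.051327)
1/V = 1/(4728/402871 + 96*√27605/402871)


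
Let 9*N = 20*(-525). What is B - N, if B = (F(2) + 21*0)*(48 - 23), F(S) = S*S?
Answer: 3800/3 ≈ 1266.7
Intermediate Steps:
F(S) = S²
N = -3500/3 (N = (20*(-525))/9 = (⅑)*(-10500) = -3500/3 ≈ -1166.7)
B = 100 (B = (2² + 21*0)*(48 - 23) = (4 + 0)*25 = 4*25 = 100)
B - N = 100 - 1*(-3500/3) = 100 + 3500/3 = 3800/3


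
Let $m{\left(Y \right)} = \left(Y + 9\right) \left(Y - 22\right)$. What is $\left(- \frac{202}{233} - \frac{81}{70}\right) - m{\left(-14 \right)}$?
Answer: $- \frac{2968813}{16310} \approx -182.02$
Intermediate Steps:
$m{\left(Y \right)} = \left(-22 + Y\right) \left(9 + Y\right)$ ($m{\left(Y \right)} = \left(9 + Y\right) \left(-22 + Y\right) = \left(-22 + Y\right) \left(9 + Y\right)$)
$\left(- \frac{202}{233} - \frac{81}{70}\right) - m{\left(-14 \right)} = \left(- \frac{202}{233} - \frac{81}{70}\right) - \left(-198 + \left(-14\right)^{2} - -182\right) = \left(\left(-202\right) \frac{1}{233} - \frac{81}{70}\right) - \left(-198 + 196 + 182\right) = \left(- \frac{202}{233} - \frac{81}{70}\right) - 180 = - \frac{33013}{16310} - 180 = - \frac{2968813}{16310}$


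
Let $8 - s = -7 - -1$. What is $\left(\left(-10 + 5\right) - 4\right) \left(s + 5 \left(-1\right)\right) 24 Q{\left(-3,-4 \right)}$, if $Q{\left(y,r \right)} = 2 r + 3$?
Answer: $9720$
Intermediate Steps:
$s = 14$ ($s = 8 - \left(-7 - -1\right) = 8 - \left(-7 + 1\right) = 8 - -6 = 8 + 6 = 14$)
$Q{\left(y,r \right)} = 3 + 2 r$
$\left(\left(-10 + 5\right) - 4\right) \left(s + 5 \left(-1\right)\right) 24 Q{\left(-3,-4 \right)} = \left(\left(-10 + 5\right) - 4\right) \left(14 + 5 \left(-1\right)\right) 24 \left(3 + 2 \left(-4\right)\right) = \left(-5 - 4\right) \left(14 - 5\right) 24 \left(3 - 8\right) = \left(-9\right) 9 \cdot 24 \left(-5\right) = \left(-81\right) 24 \left(-5\right) = \left(-1944\right) \left(-5\right) = 9720$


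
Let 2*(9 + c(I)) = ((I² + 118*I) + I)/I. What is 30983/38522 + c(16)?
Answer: 1142260/19261 ≈ 59.304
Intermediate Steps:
c(I) = -9 + (I² + 119*I)/(2*I) (c(I) = -9 + (((I² + 118*I) + I)/I)/2 = -9 + ((I² + 119*I)/I)/2 = -9 + (I² + 119*I)/(2*I))
30983/38522 + c(16) = 30983/38522 + (101/2 + (½)*16) = 30983*(1/38522) + (101/2 + 8) = 30983/38522 + 117/2 = 1142260/19261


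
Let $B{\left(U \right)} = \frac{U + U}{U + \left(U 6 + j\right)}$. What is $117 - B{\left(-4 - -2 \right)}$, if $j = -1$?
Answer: $\frac{1751}{15} \approx 116.73$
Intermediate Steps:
$B{\left(U \right)} = \frac{2 U}{-1 + 7 U}$ ($B{\left(U \right)} = \frac{U + U}{U + \left(U 6 - 1\right)} = \frac{2 U}{U + \left(6 U - 1\right)} = \frac{2 U}{U + \left(-1 + 6 U\right)} = \frac{2 U}{-1 + 7 U}$)
$117 - B{\left(-4 - -2 \right)} = 117 - \frac{2 \left(-4 - -2\right)}{-1 + 7 \left(-4 - -2\right)} = 117 - \frac{2 \left(-4 + 2\right)}{-1 + 7 \left(-4 + 2\right)} = 117 - 2 \left(-2\right) \frac{1}{-1 + 7 \left(-2\right)} = 117 - 2 \left(-2\right) \frac{1}{-1 - 14} = 117 - 2 \left(-2\right) \frac{1}{-15} = 117 - 2 \left(-2\right) \left(- \frac{1}{15}\right) = 117 - \frac{4}{15} = \frac{1751}{15}$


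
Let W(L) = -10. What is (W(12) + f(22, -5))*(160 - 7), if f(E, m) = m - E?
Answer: -5661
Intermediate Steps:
(W(12) + f(22, -5))*(160 - 7) = (-10 + (-5 - 1*22))*(160 - 7) = (-10 + (-5 - 22))*153 = (-10 - 27)*153 = -37*153 = -5661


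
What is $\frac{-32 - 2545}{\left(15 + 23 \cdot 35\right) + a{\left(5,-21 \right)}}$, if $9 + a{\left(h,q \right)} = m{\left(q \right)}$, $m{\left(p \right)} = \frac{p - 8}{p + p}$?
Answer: $- \frac{108234}{34091} \approx -3.1749$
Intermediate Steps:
$m{\left(p \right)} = \frac{-8 + p}{2 p}$
$a{\left(h,q \right)} = -9 + \frac{-8 + q}{2 q}$
$\frac{-32 - 2545}{\left(15 + 23 \cdot 35\right) + a{\left(5,-21 \right)}} = \frac{-32 - 2545}{\left(15 + 23 \cdot 35\right) - \left(\frac{17}{2} + \frac{4}{-21}\right)} = - \frac{2577}{\left(15 + 805\right) - \frac{349}{42}} = - \frac{2577}{820 + \left(- \frac{17}{2} + \frac{4}{21}\right)} = - \frac{2577}{820 - \frac{349}{42}} = - \frac{2577}{\frac{34091}{42}} = \left(-2577\right) \frac{42}{34091} = - \frac{108234}{34091}$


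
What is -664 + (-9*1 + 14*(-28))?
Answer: -1065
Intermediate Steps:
-664 + (-9*1 + 14*(-28)) = -664 + (-9 - 392) = -664 - 401 = -1065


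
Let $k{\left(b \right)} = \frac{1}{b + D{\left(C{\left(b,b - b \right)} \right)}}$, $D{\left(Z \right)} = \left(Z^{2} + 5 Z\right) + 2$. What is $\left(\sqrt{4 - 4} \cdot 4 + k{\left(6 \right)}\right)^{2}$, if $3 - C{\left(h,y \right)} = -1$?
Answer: $\frac{1}{1936} \approx 0.00051653$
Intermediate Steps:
$C{\left(h,y \right)} = 4$ ($C{\left(h,y \right)} = 3 - -1 = 3 + 1 = 4$)
$D{\left(Z \right)} = 2 + Z^{2} + 5 Z$
$k{\left(b \right)} = \frac{1}{38 + b}$ ($k{\left(b \right)} = \frac{1}{b + \left(2 + 4^{2} + 5 \cdot 4\right)} = \frac{1}{b + \left(2 + 16 + 20\right)} = \frac{1}{b + 38} = \frac{1}{38 + b}$)
$\left(\sqrt{4 - 4} \cdot 4 + k{\left(6 \right)}\right)^{2} = \left(\sqrt{4 - 4} \cdot 4 + \frac{1}{38 + 6}\right)^{2} = \left(\sqrt{0} \cdot 4 + \frac{1}{44}\right)^{2} = \left(0 \cdot 4 + \frac{1}{44}\right)^{2} = \left(0 + \frac{1}{44}\right)^{2} = \left(\frac{1}{44}\right)^{2} = \frac{1}{1936}$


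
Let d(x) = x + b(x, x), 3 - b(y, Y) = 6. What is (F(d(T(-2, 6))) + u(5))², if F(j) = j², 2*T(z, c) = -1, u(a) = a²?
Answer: 22201/16 ≈ 1387.6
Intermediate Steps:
T(z, c) = -½ (T(z, c) = (½)*(-1) = -½)
b(y, Y) = -3 (b(y, Y) = 3 - 1*6 = 3 - 6 = -3)
d(x) = -3 + x (d(x) = x - 3 = -3 + x)
(F(d(T(-2, 6))) + u(5))² = ((-3 - ½)² + 5²)² = ((-7/2)² + 25)² = (49/4 + 25)² = (149/4)² = 22201/16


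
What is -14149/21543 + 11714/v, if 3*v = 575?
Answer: 748928431/12387225 ≈ 60.460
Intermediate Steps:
v = 575/3 (v = (⅓)*575 = 575/3 ≈ 191.67)
-14149/21543 + 11714/v = -14149/21543 + 11714/(575/3) = -14149*1/21543 + 11714*(3/575) = -14149/21543 + 35142/575 = 748928431/12387225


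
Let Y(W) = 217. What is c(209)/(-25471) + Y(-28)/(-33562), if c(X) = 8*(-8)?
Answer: -3379239/854857702 ≈ -0.0039530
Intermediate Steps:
c(X) = -64
c(209)/(-25471) + Y(-28)/(-33562) = -64/(-25471) + 217/(-33562) = -64*(-1/25471) + 217*(-1/33562) = 64/25471 - 217/33562 = -3379239/854857702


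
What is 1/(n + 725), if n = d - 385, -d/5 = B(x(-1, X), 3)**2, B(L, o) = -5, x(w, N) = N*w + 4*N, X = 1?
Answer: 1/215 ≈ 0.0046512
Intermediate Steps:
x(w, N) = 4*N + N*w
d = -125 (d = -5*(-5)**2 = -5*25 = -125)
n = -510 (n = -125 - 385 = -510)
1/(n + 725) = 1/(-510 + 725) = 1/215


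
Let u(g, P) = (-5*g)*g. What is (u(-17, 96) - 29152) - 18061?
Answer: -48658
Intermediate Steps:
u(g, P) = -5*g²
(u(-17, 96) - 29152) - 18061 = (-5*(-17)² - 29152) - 18061 = (-5*289 - 29152) - 18061 = (-1445 - 29152) - 18061 = -30597 - 18061 = -48658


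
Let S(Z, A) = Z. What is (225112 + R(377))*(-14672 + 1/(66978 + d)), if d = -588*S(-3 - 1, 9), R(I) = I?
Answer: -76456537115717/23110 ≈ -3.3084e+9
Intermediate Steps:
d = 2352 (d = -588*(-3 - 1) = -588*(-4) = 2352)
(225112 + R(377))*(-14672 + 1/(66978 + d)) = (225112 + 377)*(-14672 + 1/(66978 + 2352)) = 225489*(-14672 + 1/69330) = 225489*(-1017209759/69330) = -76456537115717/23110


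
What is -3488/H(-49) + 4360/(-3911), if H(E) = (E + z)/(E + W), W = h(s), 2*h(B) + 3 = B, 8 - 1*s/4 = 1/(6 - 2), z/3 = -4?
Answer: -477720840/238571 ≈ -2002.4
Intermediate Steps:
z = -12 (z = 3*(-4) = -12)
s = 31 (s = 32 - 4/(6 - 2) = 32 - 4/4 = 32 - 4*¼ = 32 - 1 = 31)
h(B) = -3/2 + B/2
W = 14 (W = -3/2 + (½)*31 = -3/2 + 31/2 = 14)
H(E) = (-12 + E)/(14 + E) (H(E) = (E - 12)/(E + 14) = (-12 + E)/(14 + E))
-3488/H(-49) + 4360/(-3911) = -3488*(14 - 49)/(-12 - 49) + 4360/(-3911) = -3488/(-61/(-35)) + 4360*(-1/3911) = -3488/((-1/35*(-61))) - 4360/3911 = -3488/61/35 - 4360/3911 = -3488*35/61 - 4360/3911 = -122080/61 - 4360/3911 = -477720840/238571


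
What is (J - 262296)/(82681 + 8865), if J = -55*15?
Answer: -263121/91546 ≈ -2.8742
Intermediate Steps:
J = -825
(J - 262296)/(82681 + 8865) = (-825 - 262296)/(82681 + 8865) = -263121/91546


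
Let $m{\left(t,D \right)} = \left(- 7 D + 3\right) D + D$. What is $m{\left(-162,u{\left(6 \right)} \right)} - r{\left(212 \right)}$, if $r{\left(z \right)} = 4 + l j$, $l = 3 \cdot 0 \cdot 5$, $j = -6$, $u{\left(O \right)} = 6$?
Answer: $-232$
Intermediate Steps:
$m{\left(t,D \right)} = D + D \left(3 - 7 D\right)$ ($m{\left(t,D \right)} = \left(3 - 7 D\right) D + D = D \left(3 - 7 D\right) + D = D + D \left(3 - 7 D\right)$)
$l = 0$ ($l = 0 \cdot 5 = 0$)
$r{\left(z \right)} = 4$ ($r{\left(z \right)} = 4 + 0 \left(-6\right) = 4 + 0 = 4$)
$m{\left(-162,u{\left(6 \right)} \right)} - r{\left(212 \right)} = 6 \left(4 - 42\right) - 4 = 6 \left(-38\right) - 4 = -228 - 4 = -232$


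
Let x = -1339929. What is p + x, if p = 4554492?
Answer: 3214563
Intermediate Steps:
p + x = 4554492 - 1339929 = 3214563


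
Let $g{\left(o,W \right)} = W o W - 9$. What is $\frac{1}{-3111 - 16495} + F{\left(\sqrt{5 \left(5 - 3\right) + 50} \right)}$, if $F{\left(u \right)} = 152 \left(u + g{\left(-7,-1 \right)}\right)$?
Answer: $- \frac{47681793}{19606} + 304 \sqrt{15} \approx -1254.6$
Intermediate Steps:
$g{\left(o,W \right)} = -9 + o W^{2}$ ($g{\left(o,W \right)} = o W^{2} - 9 = -9 + o W^{2}$)
$F{\left(u \right)} = -2432 + 152 u$ ($F{\left(u \right)} = 152 \left(u - \left(9 + 7 \left(-1\right)^{2}\right)\right) = 152 \left(u - 16\right) = 152 \left(-16 + u\right) = -2432 + 152 u$)
$\frac{1}{-3111 - 16495} + F{\left(\sqrt{5 \left(5 - 3\right) + 50} \right)} = \frac{1}{-3111 - 16495} - \left(2432 - 152 \sqrt{5 \left(5 - 3\right) + 50}\right) = \frac{1}{-19606} - \left(2432 - 152 \sqrt{5 \cdot 2 + 50}\right) = - \frac{1}{19606} - \left(2432 - 152 \sqrt{10 + 50}\right) = - \frac{1}{19606} - \left(2432 - 152 \sqrt{60}\right) = - \frac{1}{19606} - \left(2432 - 152 \cdot 2 \sqrt{15}\right) = - \frac{1}{19606} - \left(2432 - 304 \sqrt{15}\right) = - \frac{47681793}{19606} + 304 \sqrt{15}$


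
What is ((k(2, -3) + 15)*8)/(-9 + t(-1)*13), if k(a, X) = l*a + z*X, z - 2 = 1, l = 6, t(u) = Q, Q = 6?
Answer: 48/23 ≈ 2.0870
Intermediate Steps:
t(u) = 6
z = 3 (z = 2 + 1 = 3)
k(a, X) = 3*X + 6*a (k(a, X) = 6*a + 3*X = 3*X + 6*a)
((k(2, -3) + 15)*8)/(-9 + t(-1)*13) = (((3*(-3) + 6*2) + 15)*8)/(-9 + 6*13) = (((-9 + 12) + 15)*8)/(-9 + 78) = ((3 + 15)*8)/69 = (18*8)*(1/69) = 144*(1/69) = 48/23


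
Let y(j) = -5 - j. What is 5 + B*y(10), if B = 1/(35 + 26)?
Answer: 290/61 ≈ 4.7541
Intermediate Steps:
B = 1/61 ≈ 0.016393
5 + B*y(10) = 5 + (-5 - 1*10)/61 = 5 + (-5 - 10)/61 = 5 + (1/61)*(-15) = 5 - 15/61 = 290/61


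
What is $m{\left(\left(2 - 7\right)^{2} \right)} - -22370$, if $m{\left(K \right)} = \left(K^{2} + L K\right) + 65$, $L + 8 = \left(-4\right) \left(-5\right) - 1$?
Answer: $23335$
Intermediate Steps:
$L = 11$ ($L = -8 - -19 = -8 + \left(20 - 1\right) = -8 + 19 = 11$)
$m{\left(K \right)} = 65 + K^{2} + 11 K$ ($m{\left(K \right)} = \left(K^{2} + 11 K\right) + 65 = 65 + K^{2} + 11 K$)
$m{\left(\left(2 - 7\right)^{2} \right)} - -22370 = \left(65 + \left(\left(2 - 7\right)^{2}\right)^{2} + 11 \left(2 - 7\right)^{2}\right) - -22370 = \left(65 + \left(\left(-5\right)^{2}\right)^{2} + 11 \left(-5\right)^{2}\right) + 22370 = \left(65 + 25^{2} + 11 \cdot 25\right) + 22370 = \left(65 + 625 + 275\right) + 22370 = 965 + 22370 = 23335$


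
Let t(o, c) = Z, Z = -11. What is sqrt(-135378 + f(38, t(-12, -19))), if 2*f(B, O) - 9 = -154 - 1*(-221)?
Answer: 2*I*sqrt(33835) ≈ 367.89*I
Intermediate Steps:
t(o, c) = -11
f(B, O) = 38 (f(B, O) = 9/2 + (-154 - 1*(-221))/2 = 9/2 + (-154 + 221)/2 = 9/2 + (1/2)*67 = 9/2 + 67/2 = 38)
sqrt(-135378 + f(38, t(-12, -19))) = sqrt(-135378 + 38) = sqrt(-135340) = 2*I*sqrt(33835)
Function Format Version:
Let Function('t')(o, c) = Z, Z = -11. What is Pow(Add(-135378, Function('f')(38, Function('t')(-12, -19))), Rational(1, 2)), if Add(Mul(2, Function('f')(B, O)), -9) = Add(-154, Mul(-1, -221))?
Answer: Mul(2, I, Pow(33835, Rational(1, 2))) ≈ Mul(367.89, I)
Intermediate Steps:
Function('t')(o, c) = -11
Function('f')(B, O) = 38 (Function('f')(B, O) = Add(Rational(9, 2), Mul(Rational(1, 2), Add(-154, Mul(-1, -221)))) = Add(Rational(9, 2), Mul(Rational(1, 2), Add(-154, 221))) = Add(Rational(9, 2), Mul(Rational(1, 2), 67)) = Add(Rational(9, 2), Rational(67, 2)) = 38)
Pow(Add(-135378, Function('f')(38, Function('t')(-12, -19))), Rational(1, 2)) = Pow(Add(-135378, 38), Rational(1, 2)) = Pow(-135340, Rational(1, 2)) = Mul(2, I, Pow(33835, Rational(1, 2)))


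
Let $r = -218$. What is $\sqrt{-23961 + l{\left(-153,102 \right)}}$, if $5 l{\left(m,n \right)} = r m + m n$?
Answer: $\frac{i \sqrt{510285}}{5} \approx 142.87 i$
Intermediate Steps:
$l{\left(m,n \right)} = - \frac{218 m}{5} + \frac{m n}{5}$ ($l{\left(m,n \right)} = \frac{- 218 m + m n}{5} = - \frac{218 m}{5} + \frac{m n}{5}$)
$\sqrt{-23961 + l{\left(-153,102 \right)}} = \sqrt{-23961 + \frac{1}{5} \left(-153\right) \left(-218 + 102\right)} = \sqrt{-23961 + \frac{1}{5} \left(-153\right) \left(-116\right)} = \sqrt{-23961 + \frac{17748}{5}} = \sqrt{- \frac{102057}{5}} = \frac{i \sqrt{510285}}{5}$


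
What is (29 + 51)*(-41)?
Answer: -3280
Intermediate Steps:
(29 + 51)*(-41) = 80*(-41) = -3280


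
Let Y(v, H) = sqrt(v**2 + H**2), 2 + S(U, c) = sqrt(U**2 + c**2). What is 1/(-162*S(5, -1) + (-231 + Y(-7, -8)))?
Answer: 1/(93 + sqrt(113) - 162*sqrt(26)) ≈ -0.0013843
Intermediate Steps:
S(U, c) = -2 + sqrt(U**2 + c**2)
Y(v, H) = sqrt(H**2 + v**2)
1/(-162*S(5, -1) + (-231 + Y(-7, -8))) = 1/(-162*(-2 + sqrt(5**2 + (-1)**2)) + (-231 + sqrt((-8)**2 + (-7)**2))) = 1/(-162*(-2 + sqrt(25 + 1)) + (-231 + sqrt(64 + 49))) = 1/(-162*(-2 + sqrt(26)) + (-231 + sqrt(113))) = 1/((324 - 162*sqrt(26)) + (-231 + sqrt(113))) = 1/(93 + sqrt(113) - 162*sqrt(26))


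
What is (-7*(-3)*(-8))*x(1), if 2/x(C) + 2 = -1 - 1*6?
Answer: 112/3 ≈ 37.333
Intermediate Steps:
x(C) = -2/9 (x(C) = 2/(-2 + (-1 - 1*6)) = 2/(-2 + (-1 - 6)) = 2/(-2 - 7) = 2/(-9) = 2*(-1/9) = -2/9)
(-7*(-3)*(-8))*x(1) = (-7*(-3)*(-8))*(-2/9) = (21*(-8))*(-2/9) = -168*(-2/9) = 112/3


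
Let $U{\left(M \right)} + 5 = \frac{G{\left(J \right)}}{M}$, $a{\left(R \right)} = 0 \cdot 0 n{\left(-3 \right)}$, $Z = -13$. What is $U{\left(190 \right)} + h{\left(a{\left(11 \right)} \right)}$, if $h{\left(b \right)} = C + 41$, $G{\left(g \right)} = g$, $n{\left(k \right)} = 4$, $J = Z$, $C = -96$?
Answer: $- \frac{11413}{190} \approx -60.068$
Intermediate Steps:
$J = -13$
$a{\left(R \right)} = 0$ ($a{\left(R \right)} = 0 \cdot 0 \cdot 4 = 0 \cdot 4 = 0$)
$h{\left(b \right)} = -55$ ($h{\left(b \right)} = -96 + 41 = -55$)
$U{\left(M \right)} = -5 - \frac{13}{M}$
$U{\left(190 \right)} + h{\left(a{\left(11 \right)} \right)} = \left(-5 - \frac{13}{190}\right) - 55 = - \frac{963}{190} - 55 = - \frac{11413}{190}$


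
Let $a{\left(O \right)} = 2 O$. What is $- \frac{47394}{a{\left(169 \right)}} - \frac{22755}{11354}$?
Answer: $- \frac{272901333}{1918826} \approx -142.22$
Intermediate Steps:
$- \frac{47394}{a{\left(169 \right)}} - \frac{22755}{11354} = - \frac{47394}{2 \cdot 169} - \frac{22755}{11354} = - \frac{47394}{338} - \frac{22755}{11354} = \left(-47394\right) \frac{1}{338} - \frac{22755}{11354} = - \frac{23697}{169} - \frac{22755}{11354} = - \frac{272901333}{1918826}$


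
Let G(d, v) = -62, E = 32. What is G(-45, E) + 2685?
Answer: 2623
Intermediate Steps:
G(-45, E) + 2685 = -62 + 2685 = 2623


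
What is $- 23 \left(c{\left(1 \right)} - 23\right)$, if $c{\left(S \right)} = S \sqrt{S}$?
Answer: $506$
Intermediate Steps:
$c{\left(S \right)} = S^{\frac{3}{2}}$
$- 23 \left(c{\left(1 \right)} - 23\right) = - 23 \left(1^{\frac{3}{2}} - 23\right) = - 23 \left(1 - 23\right) = \left(-23\right) \left(-22\right) = 506$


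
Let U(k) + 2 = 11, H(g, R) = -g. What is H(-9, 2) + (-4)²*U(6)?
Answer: 153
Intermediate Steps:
U(k) = 9 (U(k) = -2 + 11 = 9)
H(-9, 2) + (-4)²*U(6) = -1*(-9) + (-4)²*9 = 9 + 16*9 = 9 + 144 = 153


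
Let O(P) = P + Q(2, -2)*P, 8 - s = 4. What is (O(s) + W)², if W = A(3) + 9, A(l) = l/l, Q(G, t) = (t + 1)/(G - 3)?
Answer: 324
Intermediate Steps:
s = 4 (s = 8 - 1*4 = 8 - 4 = 4)
Q(G, t) = (1 + t)/(-3 + G)
A(l) = 1
W = 10 (W = 1 + 9 = 10)
O(P) = 2*P (O(P) = P + ((1 - 2)/(-3 + 2))*P = P + (-1/(-1))*P = P + (-1*(-1))*P = P + 1*P = P + P = 2*P)
(O(s) + W)² = (2*4 + 10)² = (8 + 10)² = 18² = 324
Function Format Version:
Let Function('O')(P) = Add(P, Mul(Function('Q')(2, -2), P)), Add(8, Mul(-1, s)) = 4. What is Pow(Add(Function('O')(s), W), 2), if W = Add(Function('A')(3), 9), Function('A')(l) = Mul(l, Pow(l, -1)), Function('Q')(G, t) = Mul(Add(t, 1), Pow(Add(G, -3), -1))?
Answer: 324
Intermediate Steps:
s = 4 (s = Add(8, Mul(-1, 4)) = Add(8, -4) = 4)
Function('Q')(G, t) = Mul(Pow(Add(-3, G), -1), Add(1, t)) (Function('Q')(G, t) = Mul(Add(1, t), Pow(Add(-3, G), -1)) = Mul(Pow(Add(-3, G), -1), Add(1, t)))
Function('A')(l) = 1
W = 10 (W = Add(1, 9) = 10)
Function('O')(P) = Mul(2, P) (Function('O')(P) = Add(P, Mul(Mul(Pow(Add(-3, 2), -1), Add(1, -2)), P)) = Add(P, Mul(Mul(Pow(-1, -1), -1), P)) = Add(P, Mul(Mul(-1, -1), P)) = Add(P, Mul(1, P)) = Add(P, P) = Mul(2, P))
Pow(Add(Function('O')(s), W), 2) = Pow(Add(Mul(2, 4), 10), 2) = Pow(Add(8, 10), 2) = Pow(18, 2) = 324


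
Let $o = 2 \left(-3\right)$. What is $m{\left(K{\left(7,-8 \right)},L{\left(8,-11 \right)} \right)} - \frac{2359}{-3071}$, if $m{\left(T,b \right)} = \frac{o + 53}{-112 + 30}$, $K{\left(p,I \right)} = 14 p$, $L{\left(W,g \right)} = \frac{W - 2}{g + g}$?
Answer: $\frac{49101}{251822} \approx 0.19498$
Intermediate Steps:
$L{\left(W,g \right)} = \frac{-2 + W}{2 g}$
$o = -6$
$m{\left(T,b \right)} = - \frac{47}{82}$ ($m{\left(T,b \right)} = \frac{-6 + 53}{-112 + 30} = \frac{47}{-82} = 47 \left(- \frac{1}{82}\right) = - \frac{47}{82}$)
$m{\left(K{\left(7,-8 \right)},L{\left(8,-11 \right)} \right)} - \frac{2359}{-3071} = - \frac{47}{82} - \frac{2359}{-3071} = - \frac{47}{82} - - \frac{2359}{3071} = - \frac{47}{82} + \frac{2359}{3071} = \frac{49101}{251822}$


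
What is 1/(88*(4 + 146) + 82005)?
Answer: 1/95205 ≈ 1.0504e-5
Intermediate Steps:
1/(88*(4 + 146) + 82005) = 1/(88*150 + 82005) = 1/(13200 + 82005) = 1/95205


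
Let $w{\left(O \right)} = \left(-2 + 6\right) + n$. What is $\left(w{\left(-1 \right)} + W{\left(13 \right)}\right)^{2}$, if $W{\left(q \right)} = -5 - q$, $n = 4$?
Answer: $100$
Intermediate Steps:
$w{\left(O \right)} = 8$ ($w{\left(O \right)} = \left(-2 + 6\right) + 4 = 4 + 4 = 8$)
$\left(w{\left(-1 \right)} + W{\left(13 \right)}\right)^{2} = \left(8 - 18\right)^{2} = \left(-10\right)^{2} = 100$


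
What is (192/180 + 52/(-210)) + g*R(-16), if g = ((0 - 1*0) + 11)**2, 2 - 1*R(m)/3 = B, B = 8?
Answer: -228604/105 ≈ -2177.2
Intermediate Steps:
R(m) = -18 (R(m) = 6 - 3*8 = 6 - 24 = -18)
g = 121 (g = ((0 + 0) + 11)**2 = (0 + 11)**2 = 11**2 = 121)
(192/180 + 52/(-210)) + g*R(-16) = (192/180 + 52/(-210)) + 121*(-18) = (192*(1/180) + 52*(-1/210)) - 2178 = (16/15 - 26/105) - 2178 = 86/105 - 2178 = -228604/105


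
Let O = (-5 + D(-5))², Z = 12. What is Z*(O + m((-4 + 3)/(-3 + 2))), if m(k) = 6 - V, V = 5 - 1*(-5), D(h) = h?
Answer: 1152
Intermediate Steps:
V = 10 (V = 5 + 5 = 10)
m(k) = -4 (m(k) = 6 - 1*10 = 6 - 10 = -4)
O = 100 (O = (-5 - 5)² = (-10)² = 100)
Z*(O + m((-4 + 3)/(-3 + 2))) = 12*(100 - 4) = 12*96 = 1152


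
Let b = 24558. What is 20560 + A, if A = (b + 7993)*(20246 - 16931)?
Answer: 107927125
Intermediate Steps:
A = 107906565 (A = (24558 + 7993)*(20246 - 16931) = 32551*3315 = 107906565)
20560 + A = 20560 + 107906565 = 107927125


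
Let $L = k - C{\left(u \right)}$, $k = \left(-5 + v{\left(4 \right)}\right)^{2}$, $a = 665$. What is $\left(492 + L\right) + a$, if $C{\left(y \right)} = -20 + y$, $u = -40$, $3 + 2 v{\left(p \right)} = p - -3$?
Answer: $1226$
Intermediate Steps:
$v{\left(p \right)} = \frac{p}{2}$ ($v{\left(p \right)} = - \frac{3}{2} + \frac{p - -3}{2} = - \frac{3}{2} + \frac{p + 3}{2} = - \frac{3}{2} + \frac{3 + p}{2} = - \frac{3}{2} + \left(\frac{3}{2} + \frac{p}{2}\right) = \frac{p}{2}$)
$k = 9$ ($k = \left(-5 + \frac{1}{2} \cdot 4\right)^{2} = \left(-5 + 2\right)^{2} = \left(-3\right)^{2} = 9$)
$L = 69$ ($L = 9 - \left(-20 - 40\right) = 9 - -60 = 9 + 60 = 69$)
$\left(492 + L\right) + a = \left(492 + 69\right) + 665 = 561 + 665 = 1226$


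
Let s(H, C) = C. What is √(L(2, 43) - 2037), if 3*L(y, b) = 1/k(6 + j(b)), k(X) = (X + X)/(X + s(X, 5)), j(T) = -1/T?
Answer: I*√1210694361/771 ≈ 45.13*I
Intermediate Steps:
k(X) = 2*X/(5 + X) (k(X) = (X + X)/(X + 5) = (2*X)/(5 + X) = 2*X/(5 + X))
L(y, b) = (11 - 1/b)/(6*(6 - 1/b)) (L(y, b) = 1/(3*((2*(6 - 1/b)/(5 + (6 - 1/b))))) = 1/(3*((2*(6 - 1/b)/(11 - 1/b)))) = ((11 - 1/b)/(2*(6 - 1/b)))/3 = (11 - 1/b)/(6*(6 - 1/b)))
√(L(2, 43) - 2037) = √((-1 + 11*43)/(6*(-1 + 6*43)) - 2037) = √((-1 + 473)/(6*(-1 + 258)) - 2037) = √((⅙)*472/257 - 2037) = √((⅙)*(1/257)*472 - 2037) = √(236/771 - 2037) = √(-1570291/771) = I*√1210694361/771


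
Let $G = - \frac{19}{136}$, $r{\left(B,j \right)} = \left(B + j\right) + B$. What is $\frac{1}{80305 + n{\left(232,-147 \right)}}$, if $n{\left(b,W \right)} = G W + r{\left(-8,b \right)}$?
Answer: $\frac{136}{10953649} \approx 1.2416 \cdot 10^{-5}$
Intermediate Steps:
$r{\left(B,j \right)} = j + 2 B$
$G = - \frac{19}{136}$ ($G = \left(-19\right) \frac{1}{136} = - \frac{19}{136} \approx -0.13971$)
$n{\left(b,W \right)} = -16 + b - \frac{19 W}{136}$ ($n{\left(b,W \right)} = - \frac{19 W}{136} + \left(b + 2 \left(-8\right)\right) = - \frac{19 W}{136} + \left(b - 16\right) = - \frac{19 W}{136} + \left(-16 + b\right) = -16 + b - \frac{19 W}{136}$)
$\frac{1}{80305 + n{\left(232,-147 \right)}} = \frac{1}{80305 - - \frac{32169}{136}} = \frac{1}{80305 + \left(-16 + 232 + \frac{2793}{136}\right)} = \frac{1}{80305 + \frac{32169}{136}} = \frac{1}{\frac{10953649}{136}} = \frac{136}{10953649}$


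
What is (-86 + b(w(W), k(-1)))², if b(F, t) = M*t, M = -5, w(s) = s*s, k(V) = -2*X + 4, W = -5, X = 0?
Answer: 11236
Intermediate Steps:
k(V) = 4 (k(V) = -2*0 + 4 = 0 + 4 = 4)
w(s) = s²
b(F, t) = -5*t
(-86 + b(w(W), k(-1)))² = (-86 - 5*4)² = (-86 - 20)² = (-106)² = 11236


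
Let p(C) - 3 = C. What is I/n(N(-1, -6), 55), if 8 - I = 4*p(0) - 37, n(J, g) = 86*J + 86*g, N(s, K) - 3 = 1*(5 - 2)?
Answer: 33/5246 ≈ 0.0062905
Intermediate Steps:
p(C) = 3 + C
N(s, K) = 6 (N(s, K) = 3 + 1*(5 - 2) = 3 + 1*3 = 3 + 3 = 6)
I = 33 (I = 8 - (4*(3 + 0) - 37) = 8 - (4*3 - 37) = 8 - (12 - 37) = 8 - 1*(-25) = 8 + 25 = 33)
I/n(N(-1, -6), 55) = 33/(86*6 + 86*55) = 33/(516 + 4730) = 33/5246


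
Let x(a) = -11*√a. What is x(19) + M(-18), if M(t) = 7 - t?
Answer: 25 - 11*√19 ≈ -22.948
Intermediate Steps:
x(19) + M(-18) = -11*√19 + (7 - 1*(-18)) = -11*√19 + (7 + 18) = -11*√19 + 25 = 25 - 11*√19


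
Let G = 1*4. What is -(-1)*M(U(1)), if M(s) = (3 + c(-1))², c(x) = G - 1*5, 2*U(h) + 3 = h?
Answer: 4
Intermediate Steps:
U(h) = -3/2 + h/2
G = 4
c(x) = -1 (c(x) = 4 - 1*5 = 4 - 5 = -1)
M(s) = 4 (M(s) = (3 - 1)² = 2² = 4)
-(-1)*M(U(1)) = -(-1)*4 = -1*(-4) = 4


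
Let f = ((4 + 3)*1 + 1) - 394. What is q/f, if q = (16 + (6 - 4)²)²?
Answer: -200/193 ≈ -1.0363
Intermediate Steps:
f = -386 (f = (7*1 + 1) - 394 = (7 + 1) - 394 = 8 - 394 = -386)
q = 400 (q = (16 + 2²)² = (16 + 4)² = 20² = 400)
q/f = 400/(-386) = 400*(-1/386) = -200/193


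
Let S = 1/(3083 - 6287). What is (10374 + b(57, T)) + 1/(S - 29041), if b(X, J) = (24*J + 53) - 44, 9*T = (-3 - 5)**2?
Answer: 2945972613653/279142095 ≈ 10554.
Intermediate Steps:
S = -1/3204 (S = 1/(-3204) = -1/3204 ≈ -0.00031211)
T = 64/9 (T = (-3 - 5)**2/9 = (1/9)*(-8)**2 = (1/9)*64 = 64/9 ≈ 7.1111)
b(X, J) = 9 + 24*J (b(X, J) = (53 + 24*J) - 44 = 9 + 24*J)
(10374 + b(57, T)) + 1/(S - 29041) = (10374 + (9 + 24*(64/9))) + 1/(-1/3204 - 29041) = (10374 + (9 + 512/3)) + 1/(-93047365/3204) = (10374 + 539/3) - 3204/93047365 = 31661/3 - 3204/93047365 = 2945972613653/279142095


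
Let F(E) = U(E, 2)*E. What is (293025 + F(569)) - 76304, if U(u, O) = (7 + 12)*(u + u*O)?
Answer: 18671098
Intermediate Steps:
U(u, O) = 19*u + 19*O*u (U(u, O) = 19*(u + O*u) = 19*u + 19*O*u)
F(E) = 57*E**2 (F(E) = (19*E*(1 + 2))*E = (19*E*3)*E = (57*E)*E = 57*E**2)
(293025 + F(569)) - 76304 = (293025 + 57*569**2) - 76304 = (293025 + 57*323761) - 76304 = (293025 + 18454377) - 76304 = 18747402 - 76304 = 18671098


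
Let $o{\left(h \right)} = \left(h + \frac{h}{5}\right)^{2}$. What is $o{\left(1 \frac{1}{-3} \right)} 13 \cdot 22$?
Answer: $\frac{1144}{25} \approx 45.76$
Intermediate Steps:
$o{\left(h \right)} = \frac{36 h^{2}}{25}$ ($o{\left(h \right)} = \left(h + h \frac{1}{5}\right)^{2} = \left(h + \frac{h}{5}\right)^{2} = \left(\frac{6 h}{5}\right)^{2} = \frac{36 h^{2}}{25}$)
$o{\left(1 \frac{1}{-3} \right)} 13 \cdot 22 = \frac{36 \left(1 \frac{1}{-3}\right)^{2}}{25} \cdot 13 \cdot 22 = \frac{36 \left(1 \left(- \frac{1}{3}\right)\right)^{2}}{25} \cdot 13 \cdot 22 = \frac{36 \left(- \frac{1}{3}\right)^{2}}{25} \cdot 13 \cdot 22 = \frac{36}{25} \cdot \frac{1}{9} \cdot 13 \cdot 22 = \frac{4}{25} \cdot 13 \cdot 22 = \frac{52}{25} \cdot 22 = \frac{1144}{25}$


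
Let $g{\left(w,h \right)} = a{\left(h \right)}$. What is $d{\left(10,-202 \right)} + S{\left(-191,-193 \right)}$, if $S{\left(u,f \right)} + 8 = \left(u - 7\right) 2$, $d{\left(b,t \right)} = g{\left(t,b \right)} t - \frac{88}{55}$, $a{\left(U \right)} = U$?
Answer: $- \frac{12128}{5} \approx -2425.6$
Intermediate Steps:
$g{\left(w,h \right)} = h$
$d{\left(b,t \right)} = - \frac{8}{5} + b t$ ($d{\left(b,t \right)} = b t - \frac{88}{55} = b t - \frac{8}{5} = - \frac{8}{5} + b t$)
$S{\left(u,f \right)} = -22 + 2 u$ ($S{\left(u,f \right)} = -8 + \left(u - 7\right) 2 = -8 + \left(-7 + u\right) 2 = -8 + \left(-14 + 2 u\right) = -22 + 2 u$)
$d{\left(10,-202 \right)} + S{\left(-191,-193 \right)} = \left(- \frac{8}{5} + 10 \left(-202\right)\right) + \left(-22 + 2 \left(-191\right)\right) = \left(- \frac{8}{5} - 2020\right) - 404 = - \frac{10108}{5} - 404 = - \frac{12128}{5}$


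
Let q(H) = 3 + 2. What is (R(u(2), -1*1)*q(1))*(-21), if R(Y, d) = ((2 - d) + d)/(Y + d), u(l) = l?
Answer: -210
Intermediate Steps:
q(H) = 5
R(Y, d) = 2/(Y + d)
(R(u(2), -1*1)*q(1))*(-21) = ((2/(2 - 1*1))*5)*(-21) = ((2/(2 - 1))*5)*(-21) = ((2/1)*5)*(-21) = ((2*1)*5)*(-21) = (2*5)*(-21) = 10*(-21) = -210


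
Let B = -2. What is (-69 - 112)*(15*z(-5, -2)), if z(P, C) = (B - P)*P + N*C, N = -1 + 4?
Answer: 57015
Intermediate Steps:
N = 3
z(P, C) = 3*C + P*(-2 - P) (z(P, C) = (-2 - P)*P + 3*C = P*(-2 - P) + 3*C = 3*C + P*(-2 - P))
(-69 - 112)*(15*z(-5, -2)) = (-69 - 112)*(15*(-1*(-5)**2 - 2*(-5) + 3*(-2))) = -2715*(-1*25 + 10 - 6) = -2715*(-25 + 10 - 6) = -2715*(-21) = -181*(-315) = 57015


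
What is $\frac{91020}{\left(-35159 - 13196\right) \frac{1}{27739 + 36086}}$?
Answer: $- \frac{1161870300}{9671} \approx -1.2014 \cdot 10^{5}$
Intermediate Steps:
$\frac{91020}{\left(-35159 - 13196\right) \frac{1}{27739 + 36086}} = \frac{91020}{\left(-48355\right) \frac{1}{63825}} = \frac{91020}{- \frac{9671}{12765}} = 91020 \left(- \frac{12765}{9671}\right) = - \frac{1161870300}{9671}$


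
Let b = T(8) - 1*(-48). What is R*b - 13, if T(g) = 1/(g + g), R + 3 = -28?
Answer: -24047/16 ≈ -1502.9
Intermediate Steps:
R = -31 (R = -3 - 28 = -31)
T(g) = 1/(2*g)
b = 769/16 (b = (½)/8 - 1*(-48) = (½)*(⅛) + 48 = 1/16 + 48 = 769/16 ≈ 48.063)
R*b - 13 = -31*769/16 - 13 = -23839/16 - 13 = -24047/16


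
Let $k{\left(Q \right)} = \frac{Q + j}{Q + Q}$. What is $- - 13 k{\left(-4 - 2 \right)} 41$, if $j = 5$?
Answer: $\frac{533}{12} \approx 44.417$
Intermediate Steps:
$k{\left(Q \right)} = \frac{5 + Q}{2 Q}$ ($k{\left(Q \right)} = \frac{Q + 5}{Q + Q} = \frac{5 + Q}{2 Q}$)
$- - 13 k{\left(-4 - 2 \right)} 41 = - - 13 \frac{5 - 6}{2 \left(-4 - 2\right)} 41 = - - 13 \frac{5 - 6}{2 \left(-6\right)} 41 = - - 13 \cdot \frac{1}{2} \left(- \frac{1}{6}\right) \left(-1\right) 41 = - \left(-13\right) \frac{1}{12} \cdot 41 = - \frac{\left(-13\right) 41}{12} = \left(-1\right) \left(- \frac{533}{12}\right) = \frac{533}{12}$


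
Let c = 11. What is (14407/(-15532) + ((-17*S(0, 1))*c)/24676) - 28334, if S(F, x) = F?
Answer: -440098095/15532 ≈ -28335.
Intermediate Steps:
(14407/(-15532) + ((-17*S(0, 1))*c)/24676) - 28334 = (14407/(-15532) + (-17*0*11)/24676) - 28334 = (14407*(-1/15532) + (0*11)*(1/24676)) - 28334 = (-14407/15532 + 0*(1/24676)) - 28334 = (-14407/15532 + 0) - 28334 = -14407/15532 - 28334 = -440098095/15532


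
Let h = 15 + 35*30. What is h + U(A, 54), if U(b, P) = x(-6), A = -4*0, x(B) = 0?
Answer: 1065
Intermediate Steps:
A = 0
U(b, P) = 0
h = 1065 (h = 15 + 1050 = 1065)
h + U(A, 54) = 1065 + 0 = 1065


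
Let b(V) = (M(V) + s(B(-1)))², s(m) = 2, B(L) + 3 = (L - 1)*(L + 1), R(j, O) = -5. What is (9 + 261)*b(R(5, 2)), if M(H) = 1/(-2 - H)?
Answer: 1470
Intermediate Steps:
B(L) = -3 + (1 + L)*(-1 + L) (B(L) = -3 + (L - 1)*(L + 1) = -3 + (-1 + L)*(1 + L) = -3 + (1 + L)*(-1 + L))
b(V) = (2 - 1/(2 + V))² (b(V) = (-1/(2 + V) + 2)² = (2 - 1/(2 + V))²)
(9 + 261)*b(R(5, 2)) = (9 + 261)*((3 + 2*(-5))²/(2 - 5)²) = 270*((3 - 10)²/(-3)²) = 270*((⅑)*(-7)²) = 270*((⅑)*49) = 270*(49/9) = 1470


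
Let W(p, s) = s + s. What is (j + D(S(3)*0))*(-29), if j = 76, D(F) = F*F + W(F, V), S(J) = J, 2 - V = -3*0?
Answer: -2320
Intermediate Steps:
V = 2 (V = 2 - (-3)*0 = 2 - 1*0 = 2 + 0 = 2)
W(p, s) = 2*s
D(F) = 4 + F**2 (D(F) = F*F + 2*2 = F**2 + 4 = 4 + F**2)
(j + D(S(3)*0))*(-29) = (76 + (4 + (3*0)**2))*(-29) = (76 + (4 + 0**2))*(-29) = (76 + (4 + 0))*(-29) = (76 + 4)*(-29) = 80*(-29) = -2320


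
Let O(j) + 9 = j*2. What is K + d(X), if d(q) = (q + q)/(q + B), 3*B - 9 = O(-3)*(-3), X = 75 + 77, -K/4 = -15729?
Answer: 5348012/85 ≈ 62918.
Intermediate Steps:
K = 62916 (K = -4*(-15729) = 62916)
O(j) = -9 + 2*j (O(j) = -9 + j*2 = -9 + 2*j)
X = 152
B = 18 (B = 3 + ((-9 + 2*(-3))*(-3))/3 = 3 + ((-9 - 6)*(-3))/3 = 3 + (-15*(-3))/3 = 3 + (⅓)*45 = 3 + 15 = 18)
d(q) = 2*q/(18 + q) (d(q) = (q + q)/(q + 18) = (2*q)/(18 + q) = 2*q/(18 + q))
K + d(X) = 62916 + 2*152/(18 + 152) = 62916 + 2*152/170 = 62916 + 2*152*(1/170) = 62916 + 152/85 = 5348012/85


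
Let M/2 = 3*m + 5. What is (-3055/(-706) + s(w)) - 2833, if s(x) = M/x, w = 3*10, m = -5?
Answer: -5992541/2118 ≈ -2829.3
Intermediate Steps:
M = -20 (M = 2*(3*(-5) + 5) = 2*(-15 + 5) = 2*(-10) = -20)
w = 30
s(x) = -20/x
(-3055/(-706) + s(w)) - 2833 = (-3055/(-706) - 20/30) - 2833 = (-3055*(-1/706) - 20*1/30) - 2833 = (3055/706 - ⅔) - 2833 = 7753/2118 - 2833 = -5992541/2118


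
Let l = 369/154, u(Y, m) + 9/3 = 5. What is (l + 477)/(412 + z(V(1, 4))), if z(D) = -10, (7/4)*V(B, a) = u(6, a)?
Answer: 24609/20636 ≈ 1.1925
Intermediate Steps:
u(Y, m) = 2 (u(Y, m) = -3 + 5 = 2)
V(B, a) = 8/7 (V(B, a) = (4/7)*2 = 8/7)
l = 369/154 (l = 369*(1/154) = 369/154 ≈ 2.3961)
(l + 477)/(412 + z(V(1, 4))) = (369/154 + 477)/(412 - 10) = (73827/154)/402 = (73827/154)*(1/402) = 24609/20636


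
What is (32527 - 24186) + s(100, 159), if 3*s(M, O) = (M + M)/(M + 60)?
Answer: 100097/12 ≈ 8341.4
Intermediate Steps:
s(M, O) = 2*M/(3*(60 + M)) (s(M, O) = ((M + M)/(M + 60))/3 = ((2*M)/(60 + M))/3 = (2*M/(60 + M))/3 = 2*M/(3*(60 + M)))
(32527 - 24186) + s(100, 159) = (32527 - 24186) + (⅔)*100/(60 + 100) = 8341 + (⅔)*100/160 = 8341 + (⅔)*100*(1/160) = 8341 + 5/12 = 100097/12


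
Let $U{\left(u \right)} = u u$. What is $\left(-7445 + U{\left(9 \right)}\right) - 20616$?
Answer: $-27980$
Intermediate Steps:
$U{\left(u \right)} = u^{2}$
$\left(-7445 + U{\left(9 \right)}\right) - 20616 = \left(-7445 + 9^{2}\right) - 20616 = \left(-7445 + 81\right) - 20616 = -7364 - 20616 = -27980$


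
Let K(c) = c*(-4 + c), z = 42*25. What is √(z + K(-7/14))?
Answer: √4209/2 ≈ 32.438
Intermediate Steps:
z = 1050
√(z + K(-7/14)) = √(1050 + (-7/14)*(-4 - 7/14)) = √(1050 + (-7*1/14)*(-4 - 7*1/14)) = √(1050 - (-4 - ½)/2) = √(1050 - ½*(-9/2)) = √(1050 + 9/4) = √(4209/4) = √4209/2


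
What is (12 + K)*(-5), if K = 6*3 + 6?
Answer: -180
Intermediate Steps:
K = 24 (K = 18 + 6 = 24)
(12 + K)*(-5) = (12 + 24)*(-5) = 36*(-5) = -180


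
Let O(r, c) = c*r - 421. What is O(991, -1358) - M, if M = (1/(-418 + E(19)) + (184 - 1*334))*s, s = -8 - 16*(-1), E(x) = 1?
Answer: -560864575/417 ≈ -1.3450e+6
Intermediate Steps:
O(r, c) = -421 + c*r
s = 8 (s = -8 + 16 = 8)
M = -500408/417 (M = (1/(-418 + 1) + (184 - 1*334))*8 = (1/(-417) + (184 - 334))*8 = (-1/417 - 150)*8 = -62551/417*8 = -500408/417 ≈ -1200.0)
O(991, -1358) - M = (-421 - 1358*991) - 1*(-500408/417) = (-421 - 1345778) + 500408/417 = -1346199 + 500408/417 = -560864575/417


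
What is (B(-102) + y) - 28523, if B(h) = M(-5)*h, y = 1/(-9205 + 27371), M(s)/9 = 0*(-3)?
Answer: -518148817/18166 ≈ -28523.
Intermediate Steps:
M(s) = 0 (M(s) = 9*(0*(-3)) = 9*0 = 0)
y = 1/18166 ≈ 5.5048e-5
B(h) = 0 (B(h) = 0*h = 0)
(B(-102) + y) - 28523 = (0 + 1/18166) - 28523 = 1/18166 - 28523 = -518148817/18166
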